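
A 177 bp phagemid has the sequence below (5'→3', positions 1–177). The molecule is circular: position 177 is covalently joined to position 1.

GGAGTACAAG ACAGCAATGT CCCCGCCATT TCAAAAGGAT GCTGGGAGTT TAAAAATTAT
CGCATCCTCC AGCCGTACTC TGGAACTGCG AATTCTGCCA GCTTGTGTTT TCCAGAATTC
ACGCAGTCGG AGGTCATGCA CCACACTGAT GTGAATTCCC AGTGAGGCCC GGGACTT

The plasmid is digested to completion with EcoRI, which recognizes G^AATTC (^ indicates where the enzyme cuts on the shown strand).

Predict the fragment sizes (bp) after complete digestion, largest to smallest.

EcoRI sites (GAATTC) start at positions 90, 115, 153.
EcoRI cuts after the first base of each site, so after positions 90, 115, 153.
Circular molecule, 3 cuts → 3 fragments:
  91–115 → 25 bp
  116–153 → 38 bp
  154–177 then 1–90 → 24 + 90 = 114 bp
Sorted largest to smallest: 114, 38, 25 bp.

114, 38, 25 bp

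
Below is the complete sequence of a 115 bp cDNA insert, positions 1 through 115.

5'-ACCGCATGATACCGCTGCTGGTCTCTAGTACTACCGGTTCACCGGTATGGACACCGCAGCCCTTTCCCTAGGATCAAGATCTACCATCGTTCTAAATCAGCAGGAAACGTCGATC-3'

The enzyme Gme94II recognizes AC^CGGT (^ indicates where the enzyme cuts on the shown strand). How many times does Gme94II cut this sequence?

ACCGGT occurs starting at positions 33, 41.
Gme94II cuts at 2 sites.

2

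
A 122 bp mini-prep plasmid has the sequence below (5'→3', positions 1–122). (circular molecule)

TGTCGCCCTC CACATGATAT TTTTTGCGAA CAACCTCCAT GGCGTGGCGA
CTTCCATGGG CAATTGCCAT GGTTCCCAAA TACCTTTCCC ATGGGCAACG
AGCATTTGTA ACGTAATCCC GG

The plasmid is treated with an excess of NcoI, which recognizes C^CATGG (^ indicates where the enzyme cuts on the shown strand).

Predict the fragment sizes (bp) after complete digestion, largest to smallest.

70, 22, 17, 13 bp

NcoI sites (CCATGG) start at positions 37, 54, 67, 89.
NcoI cuts after the first base of each site, so after positions 37, 54, 67, 89.
Circular molecule, 4 cuts → 4 fragments:
  38–54 → 17 bp
  55–67 → 13 bp
  68–89 → 22 bp
  90–122 then 1–37 → 33 + 37 = 70 bp
Sorted largest to smallest: 70, 22, 17, 13 bp.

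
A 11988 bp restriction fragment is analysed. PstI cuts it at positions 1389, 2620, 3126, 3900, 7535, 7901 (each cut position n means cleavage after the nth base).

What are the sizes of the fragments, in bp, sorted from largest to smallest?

4087, 3635, 1389, 1231, 774, 506, 366 bp

Linear molecule, 6 cuts → 7 fragments:
  1389 − 0 = 1389 bp
  2620 − 1389 = 1231 bp
  3126 − 2620 = 506 bp
  3900 − 3126 = 774 bp
  7535 − 3900 = 3635 bp
  7901 − 7535 = 366 bp
  11988 − 7901 = 4087 bp
Sorted largest to smallest: 4087, 3635, 1389, 1231, 774, 506, 366 bp.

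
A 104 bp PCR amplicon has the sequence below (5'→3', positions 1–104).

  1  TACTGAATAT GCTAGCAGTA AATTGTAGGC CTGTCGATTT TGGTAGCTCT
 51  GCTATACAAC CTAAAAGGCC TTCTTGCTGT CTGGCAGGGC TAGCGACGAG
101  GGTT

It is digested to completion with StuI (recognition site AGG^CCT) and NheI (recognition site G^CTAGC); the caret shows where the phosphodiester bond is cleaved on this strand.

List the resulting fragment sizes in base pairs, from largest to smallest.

StuI sites (AGGCCT) start at positions 27, 66.
StuI cuts after base 3 of each site, so after positions 29, 68.
NheI sites (GCTAGC) start at positions 11, 89.
NheI cuts after the first base of each site, so after positions 11, 89.
Combined cut positions: 11, 29, 68, 89.
Linear molecule, 4 cuts → 5 fragments:
  1–11 → 11 bp
  12–29 → 18 bp
  30–68 → 39 bp
  69–89 → 21 bp
  90–104 → 15 bp
Sorted largest to smallest: 39, 21, 18, 15, 11 bp.

39, 21, 18, 15, 11 bp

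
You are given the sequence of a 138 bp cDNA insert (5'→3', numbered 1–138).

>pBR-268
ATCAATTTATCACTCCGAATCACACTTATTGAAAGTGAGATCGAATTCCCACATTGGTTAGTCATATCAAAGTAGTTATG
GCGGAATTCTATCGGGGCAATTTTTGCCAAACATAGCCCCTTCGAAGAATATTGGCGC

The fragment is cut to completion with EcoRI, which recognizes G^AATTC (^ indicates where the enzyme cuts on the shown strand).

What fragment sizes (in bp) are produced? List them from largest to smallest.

EcoRI sites (GAATTC) start at positions 43, 84.
EcoRI cuts after the first base of each site, so after positions 43, 84.
Linear molecule, 2 cuts → 3 fragments:
  1–43 → 43 bp
  44–84 → 41 bp
  85–138 → 54 bp
Sorted largest to smallest: 54, 43, 41 bp.

54, 43, 41 bp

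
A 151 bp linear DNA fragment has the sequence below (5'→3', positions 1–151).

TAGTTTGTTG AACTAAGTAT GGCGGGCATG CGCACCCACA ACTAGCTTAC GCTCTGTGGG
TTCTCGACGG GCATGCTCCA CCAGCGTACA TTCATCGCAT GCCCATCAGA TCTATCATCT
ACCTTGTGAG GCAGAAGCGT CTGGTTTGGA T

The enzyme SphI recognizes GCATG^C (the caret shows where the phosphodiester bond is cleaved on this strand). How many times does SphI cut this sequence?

3

GCATGC occurs starting at positions 26, 71, 97.
SphI cuts at 3 sites.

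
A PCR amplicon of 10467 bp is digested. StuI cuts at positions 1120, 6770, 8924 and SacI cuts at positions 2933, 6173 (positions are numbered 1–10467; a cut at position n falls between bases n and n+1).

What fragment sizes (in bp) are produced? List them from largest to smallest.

3240, 2154, 1813, 1543, 1120, 597 bp

Combined cut positions (sorted): 1120, 2933, 6173, 6770, 8924.
Linear molecule, 5 cuts → 6 fragments:
  1120 − 0 = 1120 bp
  2933 − 1120 = 1813 bp
  6173 − 2933 = 3240 bp
  6770 − 6173 = 597 bp
  8924 − 6770 = 2154 bp
  10467 − 8924 = 1543 bp
Sorted largest to smallest: 3240, 2154, 1813, 1543, 1120, 597 bp.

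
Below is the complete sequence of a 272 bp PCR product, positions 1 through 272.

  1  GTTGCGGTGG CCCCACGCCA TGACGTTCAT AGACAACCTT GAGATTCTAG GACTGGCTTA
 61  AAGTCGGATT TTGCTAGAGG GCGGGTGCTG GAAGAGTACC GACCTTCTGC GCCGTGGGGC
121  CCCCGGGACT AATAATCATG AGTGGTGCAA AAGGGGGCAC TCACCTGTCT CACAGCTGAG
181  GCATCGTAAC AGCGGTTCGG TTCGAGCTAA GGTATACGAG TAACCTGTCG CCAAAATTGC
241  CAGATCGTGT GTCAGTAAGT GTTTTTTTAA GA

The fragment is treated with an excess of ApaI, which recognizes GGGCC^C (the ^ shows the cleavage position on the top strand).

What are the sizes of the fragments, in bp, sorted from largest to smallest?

151, 121 bp

The ApaI site (GGGCCC) starts at position 117.
ApaI cuts after base 5 of each site (before the last base), so after position 121.
Linear molecule, 1 cut → 2 fragments:
  1–121 → 121 bp
  122–272 → 151 bp
Sorted largest to smallest: 151, 121 bp.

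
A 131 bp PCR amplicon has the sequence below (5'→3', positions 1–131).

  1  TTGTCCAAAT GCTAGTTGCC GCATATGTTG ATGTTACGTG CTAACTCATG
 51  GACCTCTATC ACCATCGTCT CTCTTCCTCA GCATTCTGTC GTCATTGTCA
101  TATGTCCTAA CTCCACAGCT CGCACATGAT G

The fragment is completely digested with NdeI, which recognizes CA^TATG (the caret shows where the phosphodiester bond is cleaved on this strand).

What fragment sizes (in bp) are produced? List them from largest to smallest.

77, 31, 23 bp

NdeI sites (CATATG) start at positions 22, 99.
NdeI cuts after base 2 of each site, so after positions 23, 100.
Linear molecule, 2 cuts → 3 fragments:
  1–23 → 23 bp
  24–100 → 77 bp
  101–131 → 31 bp
Sorted largest to smallest: 77, 31, 23 bp.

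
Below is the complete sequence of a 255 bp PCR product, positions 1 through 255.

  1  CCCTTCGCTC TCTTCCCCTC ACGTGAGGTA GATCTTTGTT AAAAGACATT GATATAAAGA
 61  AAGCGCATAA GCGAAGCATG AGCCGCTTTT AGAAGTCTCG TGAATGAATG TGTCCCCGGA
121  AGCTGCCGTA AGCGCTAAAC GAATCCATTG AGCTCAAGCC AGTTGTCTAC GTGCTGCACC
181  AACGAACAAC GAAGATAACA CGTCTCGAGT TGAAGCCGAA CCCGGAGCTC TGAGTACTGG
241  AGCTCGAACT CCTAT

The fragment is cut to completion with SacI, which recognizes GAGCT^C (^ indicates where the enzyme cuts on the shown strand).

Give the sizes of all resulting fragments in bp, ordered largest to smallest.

SacI sites (GAGCTC) start at positions 150, 225, 240.
SacI cuts after base 5 of each site (before the last base), so after positions 154, 229, 244.
Linear molecule, 3 cuts → 4 fragments:
  1–154 → 154 bp
  155–229 → 75 bp
  230–244 → 15 bp
  245–255 → 11 bp
Sorted largest to smallest: 154, 75, 15, 11 bp.

154, 75, 15, 11 bp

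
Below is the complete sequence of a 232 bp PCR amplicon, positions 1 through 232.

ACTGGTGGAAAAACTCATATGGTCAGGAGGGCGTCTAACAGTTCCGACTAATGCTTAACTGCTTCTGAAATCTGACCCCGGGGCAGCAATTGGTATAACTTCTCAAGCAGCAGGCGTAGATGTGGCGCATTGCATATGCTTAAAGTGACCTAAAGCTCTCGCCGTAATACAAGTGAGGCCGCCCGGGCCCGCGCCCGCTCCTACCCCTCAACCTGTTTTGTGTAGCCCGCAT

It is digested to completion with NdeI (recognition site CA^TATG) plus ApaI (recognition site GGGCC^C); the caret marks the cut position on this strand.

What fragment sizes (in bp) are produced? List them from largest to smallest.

NdeI sites (CATATG) start at positions 16, 133.
NdeI cuts after base 2 of each site, so after positions 17, 134.
The ApaI site (GGGCCC) starts at position 185.
ApaI cuts after base 5 of each site (before the last base), so after position 189.
Combined cut positions: 17, 134, 189.
Linear molecule, 3 cuts → 4 fragments:
  1–17 → 17 bp
  18–134 → 117 bp
  135–189 → 55 bp
  190–232 → 43 bp
Sorted largest to smallest: 117, 55, 43, 17 bp.

117, 55, 43, 17 bp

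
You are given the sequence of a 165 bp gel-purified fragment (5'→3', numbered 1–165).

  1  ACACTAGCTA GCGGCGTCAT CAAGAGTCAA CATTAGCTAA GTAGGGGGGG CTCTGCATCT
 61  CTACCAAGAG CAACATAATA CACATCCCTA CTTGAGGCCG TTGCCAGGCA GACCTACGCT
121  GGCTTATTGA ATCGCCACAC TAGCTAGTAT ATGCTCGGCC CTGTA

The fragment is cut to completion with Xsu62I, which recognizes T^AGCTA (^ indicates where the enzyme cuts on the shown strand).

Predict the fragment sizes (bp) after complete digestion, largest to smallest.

107, 29, 24, 5 bp

Xsu62I sites (TAGCTA) start at positions 5, 34, 141.
Xsu62I cuts after the first base of each site, so after positions 5, 34, 141.
Linear molecule, 3 cuts → 4 fragments:
  1–5 → 5 bp
  6–34 → 29 bp
  35–141 → 107 bp
  142–165 → 24 bp
Sorted largest to smallest: 107, 29, 24, 5 bp.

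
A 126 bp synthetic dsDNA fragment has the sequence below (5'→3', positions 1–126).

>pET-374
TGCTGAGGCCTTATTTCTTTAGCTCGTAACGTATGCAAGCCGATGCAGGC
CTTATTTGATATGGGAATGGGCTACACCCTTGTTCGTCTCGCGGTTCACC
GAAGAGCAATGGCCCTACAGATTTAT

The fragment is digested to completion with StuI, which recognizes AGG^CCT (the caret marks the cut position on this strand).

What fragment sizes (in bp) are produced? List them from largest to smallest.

77, 41, 8 bp

StuI sites (AGGCCT) start at positions 6, 47.
StuI cuts after base 3 of each site, so after positions 8, 49.
Linear molecule, 2 cuts → 3 fragments:
  1–8 → 8 bp
  9–49 → 41 bp
  50–126 → 77 bp
Sorted largest to smallest: 77, 41, 8 bp.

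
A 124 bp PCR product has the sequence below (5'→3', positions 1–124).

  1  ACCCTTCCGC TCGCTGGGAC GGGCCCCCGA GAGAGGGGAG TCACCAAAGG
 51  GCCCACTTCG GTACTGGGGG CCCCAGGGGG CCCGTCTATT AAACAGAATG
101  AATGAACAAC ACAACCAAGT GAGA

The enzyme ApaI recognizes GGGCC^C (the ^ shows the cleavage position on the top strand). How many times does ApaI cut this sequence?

GGGCCC occurs starting at positions 21, 49, 68, 78.
ApaI cuts at 4 sites.

4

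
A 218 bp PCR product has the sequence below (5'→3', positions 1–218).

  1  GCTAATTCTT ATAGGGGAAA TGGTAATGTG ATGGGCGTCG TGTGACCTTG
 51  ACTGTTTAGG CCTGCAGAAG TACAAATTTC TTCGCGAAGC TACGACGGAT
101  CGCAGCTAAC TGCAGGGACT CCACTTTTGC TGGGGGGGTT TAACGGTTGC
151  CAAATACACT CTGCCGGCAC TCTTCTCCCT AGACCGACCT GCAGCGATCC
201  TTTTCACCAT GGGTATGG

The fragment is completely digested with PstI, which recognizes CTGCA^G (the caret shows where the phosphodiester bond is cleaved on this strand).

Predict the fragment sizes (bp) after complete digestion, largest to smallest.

PstI sites (CTGCAG) start at positions 62, 110, 189.
PstI cuts after base 5 of each site (before the last base), so after positions 66, 114, 193.
Linear molecule, 3 cuts → 4 fragments:
  1–66 → 66 bp
  67–114 → 48 bp
  115–193 → 79 bp
  194–218 → 25 bp
Sorted largest to smallest: 79, 66, 48, 25 bp.

79, 66, 48, 25 bp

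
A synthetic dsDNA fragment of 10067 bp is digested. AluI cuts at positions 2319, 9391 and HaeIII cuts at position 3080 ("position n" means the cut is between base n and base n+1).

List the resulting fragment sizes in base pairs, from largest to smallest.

6311, 2319, 761, 676 bp

Combined cut positions (sorted): 2319, 3080, 9391.
Linear molecule, 3 cuts → 4 fragments:
  2319 − 0 = 2319 bp
  3080 − 2319 = 761 bp
  9391 − 3080 = 6311 bp
  10067 − 9391 = 676 bp
Sorted largest to smallest: 6311, 2319, 761, 676 bp.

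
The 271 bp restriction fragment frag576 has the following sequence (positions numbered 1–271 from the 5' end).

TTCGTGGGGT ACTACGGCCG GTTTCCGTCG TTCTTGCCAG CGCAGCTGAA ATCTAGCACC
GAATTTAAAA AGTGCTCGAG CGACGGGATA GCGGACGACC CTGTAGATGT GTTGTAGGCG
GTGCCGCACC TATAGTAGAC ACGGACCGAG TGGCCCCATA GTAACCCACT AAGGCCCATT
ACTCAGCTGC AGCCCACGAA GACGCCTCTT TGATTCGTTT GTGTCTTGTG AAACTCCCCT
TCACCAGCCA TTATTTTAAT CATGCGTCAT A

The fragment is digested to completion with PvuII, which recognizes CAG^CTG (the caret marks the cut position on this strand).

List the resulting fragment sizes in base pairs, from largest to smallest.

PvuII sites (CAGCTG) start at positions 43, 184.
PvuII cuts after base 3 of each site, so after positions 45, 186.
Linear molecule, 2 cuts → 3 fragments:
  1–45 → 45 bp
  46–186 → 141 bp
  187–271 → 85 bp
Sorted largest to smallest: 141, 85, 45 bp.

141, 85, 45 bp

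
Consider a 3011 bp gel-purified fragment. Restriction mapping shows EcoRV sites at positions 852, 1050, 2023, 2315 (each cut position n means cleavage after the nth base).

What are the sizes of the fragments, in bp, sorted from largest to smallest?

973, 852, 696, 292, 198 bp

Linear molecule, 4 cuts → 5 fragments:
  852 − 0 = 852 bp
  1050 − 852 = 198 bp
  2023 − 1050 = 973 bp
  2315 − 2023 = 292 bp
  3011 − 2315 = 696 bp
Sorted largest to smallest: 973, 852, 696, 292, 198 bp.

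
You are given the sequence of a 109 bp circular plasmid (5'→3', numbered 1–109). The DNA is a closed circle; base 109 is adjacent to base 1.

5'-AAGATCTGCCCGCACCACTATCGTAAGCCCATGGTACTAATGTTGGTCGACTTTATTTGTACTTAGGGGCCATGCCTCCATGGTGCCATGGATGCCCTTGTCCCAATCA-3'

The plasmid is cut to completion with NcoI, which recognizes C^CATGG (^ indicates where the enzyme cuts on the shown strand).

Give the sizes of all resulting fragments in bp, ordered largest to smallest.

52, 49, 8 bp

NcoI sites (CCATGG) start at positions 29, 78, 86.
NcoI cuts after the first base of each site, so after positions 29, 78, 86.
Circular molecule, 3 cuts → 3 fragments:
  30–78 → 49 bp
  79–86 → 8 bp
  87–109 then 1–29 → 23 + 29 = 52 bp
Sorted largest to smallest: 52, 49, 8 bp.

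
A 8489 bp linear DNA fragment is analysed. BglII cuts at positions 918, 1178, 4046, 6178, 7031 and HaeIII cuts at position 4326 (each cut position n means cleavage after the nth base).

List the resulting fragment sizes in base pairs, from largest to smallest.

Combined cut positions (sorted): 918, 1178, 4046, 4326, 6178, 7031.
Linear molecule, 6 cuts → 7 fragments:
  918 − 0 = 918 bp
  1178 − 918 = 260 bp
  4046 − 1178 = 2868 bp
  4326 − 4046 = 280 bp
  6178 − 4326 = 1852 bp
  7031 − 6178 = 853 bp
  8489 − 7031 = 1458 bp
Sorted largest to smallest: 2868, 1852, 1458, 918, 853, 280, 260 bp.

2868, 1852, 1458, 918, 853, 280, 260 bp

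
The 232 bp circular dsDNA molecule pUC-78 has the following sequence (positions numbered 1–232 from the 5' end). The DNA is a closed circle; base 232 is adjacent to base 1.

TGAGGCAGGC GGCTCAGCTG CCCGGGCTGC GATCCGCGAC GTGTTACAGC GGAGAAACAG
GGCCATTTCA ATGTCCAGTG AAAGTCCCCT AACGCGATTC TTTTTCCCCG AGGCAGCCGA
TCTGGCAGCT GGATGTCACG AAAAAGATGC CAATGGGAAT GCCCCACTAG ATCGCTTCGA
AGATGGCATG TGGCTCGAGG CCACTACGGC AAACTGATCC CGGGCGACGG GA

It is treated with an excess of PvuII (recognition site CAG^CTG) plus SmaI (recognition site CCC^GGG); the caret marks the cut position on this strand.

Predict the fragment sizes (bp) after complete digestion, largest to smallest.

105, 93, 28, 6 bp

PvuII sites (CAGCTG) start at positions 15, 126.
PvuII cuts after base 3 of each site, so after positions 17, 128.
SmaI sites (CCCGGG) start at positions 21, 219.
SmaI cuts after base 3 of each site, so after positions 23, 221.
Combined cut positions: 17, 23, 128, 221.
Circular molecule, 4 cuts → 4 fragments:
  18–23 → 6 bp
  24–128 → 105 bp
  129–221 → 93 bp
  222–232 then 1–17 → 11 + 17 = 28 bp
Sorted largest to smallest: 105, 93, 28, 6 bp.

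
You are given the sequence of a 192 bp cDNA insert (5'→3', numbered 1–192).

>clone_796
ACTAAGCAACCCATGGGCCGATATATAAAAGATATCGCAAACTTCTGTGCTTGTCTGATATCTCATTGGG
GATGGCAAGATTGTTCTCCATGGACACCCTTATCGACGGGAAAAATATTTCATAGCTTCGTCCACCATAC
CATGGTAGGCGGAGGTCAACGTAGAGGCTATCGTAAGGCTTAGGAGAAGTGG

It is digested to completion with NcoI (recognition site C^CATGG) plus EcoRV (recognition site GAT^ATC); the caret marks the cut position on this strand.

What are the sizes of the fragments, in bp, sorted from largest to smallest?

NcoI sites (CCATGG) start at positions 11, 88, 140.
NcoI cuts after the first base of each site, so after positions 11, 88, 140.
EcoRV sites (GATATC) start at positions 31, 57.
EcoRV cuts after base 3 of each site, so after positions 33, 59.
Combined cut positions: 11, 33, 59, 88, 140.
Linear molecule, 5 cuts → 6 fragments:
  1–11 → 11 bp
  12–33 → 22 bp
  34–59 → 26 bp
  60–88 → 29 bp
  89–140 → 52 bp
  141–192 → 52 bp
Sorted largest to smallest: 52, 52, 29, 26, 22, 11 bp.

52, 52, 29, 26, 22, 11 bp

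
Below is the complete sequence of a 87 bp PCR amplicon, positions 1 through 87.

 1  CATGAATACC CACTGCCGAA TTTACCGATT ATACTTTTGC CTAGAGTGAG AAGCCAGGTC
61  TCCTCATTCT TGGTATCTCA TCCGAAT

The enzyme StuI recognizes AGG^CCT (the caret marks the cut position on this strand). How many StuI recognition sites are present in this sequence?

0

No occurrence of AGGCCT is present in the sequence.
StuI does not cut: 0 sites.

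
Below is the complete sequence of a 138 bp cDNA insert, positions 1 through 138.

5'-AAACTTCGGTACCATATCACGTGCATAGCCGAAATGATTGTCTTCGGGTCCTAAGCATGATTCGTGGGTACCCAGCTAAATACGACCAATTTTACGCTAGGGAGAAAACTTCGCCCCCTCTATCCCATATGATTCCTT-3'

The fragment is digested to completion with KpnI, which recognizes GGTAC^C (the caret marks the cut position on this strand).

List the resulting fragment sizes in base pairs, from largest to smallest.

67, 59, 12 bp

KpnI sites (GGTACC) start at positions 8, 67.
KpnI cuts after base 5 of each site (before the last base), so after positions 12, 71.
Linear molecule, 2 cuts → 3 fragments:
  1–12 → 12 bp
  13–71 → 59 bp
  72–138 → 67 bp
Sorted largest to smallest: 67, 59, 12 bp.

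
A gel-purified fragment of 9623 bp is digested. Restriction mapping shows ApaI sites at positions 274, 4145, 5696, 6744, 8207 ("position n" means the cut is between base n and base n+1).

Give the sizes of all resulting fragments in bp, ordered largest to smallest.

3871, 1551, 1463, 1416, 1048, 274 bp

Linear molecule, 5 cuts → 6 fragments:
  274 − 0 = 274 bp
  4145 − 274 = 3871 bp
  5696 − 4145 = 1551 bp
  6744 − 5696 = 1048 bp
  8207 − 6744 = 1463 bp
  9623 − 8207 = 1416 bp
Sorted largest to smallest: 3871, 1551, 1463, 1416, 1048, 274 bp.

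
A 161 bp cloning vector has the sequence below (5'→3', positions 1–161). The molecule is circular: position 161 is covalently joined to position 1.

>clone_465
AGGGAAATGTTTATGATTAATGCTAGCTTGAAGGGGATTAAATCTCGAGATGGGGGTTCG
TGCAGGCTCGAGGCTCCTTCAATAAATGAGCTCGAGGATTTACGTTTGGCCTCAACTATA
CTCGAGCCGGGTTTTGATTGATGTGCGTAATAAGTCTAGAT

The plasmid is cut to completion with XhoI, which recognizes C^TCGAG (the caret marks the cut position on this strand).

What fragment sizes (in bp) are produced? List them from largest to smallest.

XhoI sites (CTCGAG) start at positions 44, 67, 91, 121.
XhoI cuts after the first base of each site, so after positions 44, 67, 91, 121.
Circular molecule, 4 cuts → 4 fragments:
  45–67 → 23 bp
  68–91 → 24 bp
  92–121 → 30 bp
  122–161 then 1–44 → 40 + 44 = 84 bp
Sorted largest to smallest: 84, 30, 24, 23 bp.

84, 30, 24, 23 bp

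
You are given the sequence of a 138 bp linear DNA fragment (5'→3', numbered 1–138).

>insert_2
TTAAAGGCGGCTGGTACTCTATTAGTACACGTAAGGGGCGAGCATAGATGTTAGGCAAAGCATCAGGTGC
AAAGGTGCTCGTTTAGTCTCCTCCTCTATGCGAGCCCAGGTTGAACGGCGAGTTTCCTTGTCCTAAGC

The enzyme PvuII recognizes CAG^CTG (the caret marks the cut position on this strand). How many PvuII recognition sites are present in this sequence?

0

No occurrence of CAGCTG is present in the sequence.
PvuII does not cut: 0 sites.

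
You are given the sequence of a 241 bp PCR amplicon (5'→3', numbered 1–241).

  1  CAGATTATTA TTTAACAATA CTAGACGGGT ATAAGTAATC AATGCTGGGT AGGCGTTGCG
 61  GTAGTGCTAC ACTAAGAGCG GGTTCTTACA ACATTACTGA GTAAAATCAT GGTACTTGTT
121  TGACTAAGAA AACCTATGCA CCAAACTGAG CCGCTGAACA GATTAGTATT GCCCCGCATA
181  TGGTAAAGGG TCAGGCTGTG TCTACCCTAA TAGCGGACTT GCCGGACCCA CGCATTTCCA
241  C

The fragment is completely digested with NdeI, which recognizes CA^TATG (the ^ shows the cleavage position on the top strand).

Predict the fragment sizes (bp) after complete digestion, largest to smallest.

The NdeI site (CATATG) starts at position 177.
NdeI cuts after base 2 of each site, so after position 178.
Linear molecule, 1 cut → 2 fragments:
  1–178 → 178 bp
  179–241 → 63 bp
Sorted largest to smallest: 178, 63 bp.

178, 63 bp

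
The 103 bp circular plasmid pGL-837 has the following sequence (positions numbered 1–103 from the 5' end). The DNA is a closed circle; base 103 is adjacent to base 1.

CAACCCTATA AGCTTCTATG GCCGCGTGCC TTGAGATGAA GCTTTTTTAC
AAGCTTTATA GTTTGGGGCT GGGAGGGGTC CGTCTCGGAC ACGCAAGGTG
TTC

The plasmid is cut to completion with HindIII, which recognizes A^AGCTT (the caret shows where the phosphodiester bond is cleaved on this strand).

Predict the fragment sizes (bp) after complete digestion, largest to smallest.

62, 29, 12 bp

HindIII sites (AAGCTT) start at positions 10, 39, 51.
HindIII cuts after the first base of each site, so after positions 10, 39, 51.
Circular molecule, 3 cuts → 3 fragments:
  11–39 → 29 bp
  40–51 → 12 bp
  52–103 then 1–10 → 52 + 10 = 62 bp
Sorted largest to smallest: 62, 29, 12 bp.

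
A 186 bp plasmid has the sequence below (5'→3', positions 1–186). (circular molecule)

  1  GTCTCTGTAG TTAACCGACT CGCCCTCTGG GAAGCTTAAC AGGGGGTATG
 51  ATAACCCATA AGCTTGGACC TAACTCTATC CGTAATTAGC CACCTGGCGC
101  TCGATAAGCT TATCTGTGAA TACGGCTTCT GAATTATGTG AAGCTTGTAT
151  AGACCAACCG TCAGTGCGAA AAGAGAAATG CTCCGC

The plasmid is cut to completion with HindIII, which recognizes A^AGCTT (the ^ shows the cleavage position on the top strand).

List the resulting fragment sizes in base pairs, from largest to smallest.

77, 46, 35, 28 bp

HindIII sites (AAGCTT) start at positions 32, 60, 106, 141.
HindIII cuts after the first base of each site, so after positions 32, 60, 106, 141.
Circular molecule, 4 cuts → 4 fragments:
  33–60 → 28 bp
  61–106 → 46 bp
  107–141 → 35 bp
  142–186 then 1–32 → 45 + 32 = 77 bp
Sorted largest to smallest: 77, 46, 35, 28 bp.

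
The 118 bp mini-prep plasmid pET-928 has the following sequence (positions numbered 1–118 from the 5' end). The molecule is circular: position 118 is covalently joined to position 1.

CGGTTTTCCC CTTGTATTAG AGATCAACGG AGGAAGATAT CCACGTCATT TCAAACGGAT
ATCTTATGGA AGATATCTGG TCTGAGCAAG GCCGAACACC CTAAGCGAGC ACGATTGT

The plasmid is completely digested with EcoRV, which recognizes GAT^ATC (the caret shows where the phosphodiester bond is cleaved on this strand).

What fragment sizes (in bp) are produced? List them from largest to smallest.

EcoRV sites (GATATC) start at positions 36, 58, 72.
EcoRV cuts after base 3 of each site, so after positions 38, 60, 74.
Circular molecule, 3 cuts → 3 fragments:
  39–60 → 22 bp
  61–74 → 14 bp
  75–118 then 1–38 → 44 + 38 = 82 bp
Sorted largest to smallest: 82, 22, 14 bp.

82, 22, 14 bp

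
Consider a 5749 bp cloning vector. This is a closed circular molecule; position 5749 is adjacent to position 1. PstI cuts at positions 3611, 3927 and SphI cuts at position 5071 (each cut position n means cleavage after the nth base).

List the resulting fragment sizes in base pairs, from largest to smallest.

Combined cut positions (sorted): 3611, 3927, 5071.
Circular molecule, 3 cuts → 3 fragments:
  3927 − 3611 = 316 bp
  5071 − 3927 = 1144 bp
  wrap: 5749 − 5071 + 3611 = 4289 bp
Sorted largest to smallest: 4289, 1144, 316 bp.

4289, 1144, 316 bp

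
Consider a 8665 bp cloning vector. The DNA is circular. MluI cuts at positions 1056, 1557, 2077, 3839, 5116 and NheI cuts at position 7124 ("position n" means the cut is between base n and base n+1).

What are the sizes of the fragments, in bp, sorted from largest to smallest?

2597, 2008, 1762, 1277, 520, 501 bp

Combined cut positions (sorted): 1056, 1557, 2077, 3839, 5116, 7124.
Circular molecule, 6 cuts → 6 fragments:
  1557 − 1056 = 501 bp
  2077 − 1557 = 520 bp
  3839 − 2077 = 1762 bp
  5116 − 3839 = 1277 bp
  7124 − 5116 = 2008 bp
  wrap: 8665 − 7124 + 1056 = 2597 bp
Sorted largest to smallest: 2597, 2008, 1762, 1277, 520, 501 bp.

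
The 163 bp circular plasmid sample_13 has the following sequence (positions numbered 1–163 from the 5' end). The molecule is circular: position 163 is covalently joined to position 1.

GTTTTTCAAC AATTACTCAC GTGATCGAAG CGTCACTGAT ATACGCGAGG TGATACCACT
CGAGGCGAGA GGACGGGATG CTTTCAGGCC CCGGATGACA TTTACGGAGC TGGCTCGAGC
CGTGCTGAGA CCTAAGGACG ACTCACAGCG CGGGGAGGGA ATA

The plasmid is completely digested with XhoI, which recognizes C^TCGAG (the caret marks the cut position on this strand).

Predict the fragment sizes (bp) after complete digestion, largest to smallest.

108, 55 bp

XhoI sites (CTCGAG) start at positions 59, 114.
XhoI cuts after the first base of each site, so after positions 59, 114.
Circular molecule, 2 cuts → 2 fragments:
  60–114 → 55 bp
  115–163 then 1–59 → 49 + 59 = 108 bp
Sorted largest to smallest: 108, 55 bp.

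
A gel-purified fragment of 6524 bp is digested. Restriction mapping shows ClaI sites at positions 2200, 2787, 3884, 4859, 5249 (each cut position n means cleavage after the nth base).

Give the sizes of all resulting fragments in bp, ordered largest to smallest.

2200, 1275, 1097, 975, 587, 390 bp

Linear molecule, 5 cuts → 6 fragments:
  2200 − 0 = 2200 bp
  2787 − 2200 = 587 bp
  3884 − 2787 = 1097 bp
  4859 − 3884 = 975 bp
  5249 − 4859 = 390 bp
  6524 − 5249 = 1275 bp
Sorted largest to smallest: 2200, 1275, 1097, 975, 587, 390 bp.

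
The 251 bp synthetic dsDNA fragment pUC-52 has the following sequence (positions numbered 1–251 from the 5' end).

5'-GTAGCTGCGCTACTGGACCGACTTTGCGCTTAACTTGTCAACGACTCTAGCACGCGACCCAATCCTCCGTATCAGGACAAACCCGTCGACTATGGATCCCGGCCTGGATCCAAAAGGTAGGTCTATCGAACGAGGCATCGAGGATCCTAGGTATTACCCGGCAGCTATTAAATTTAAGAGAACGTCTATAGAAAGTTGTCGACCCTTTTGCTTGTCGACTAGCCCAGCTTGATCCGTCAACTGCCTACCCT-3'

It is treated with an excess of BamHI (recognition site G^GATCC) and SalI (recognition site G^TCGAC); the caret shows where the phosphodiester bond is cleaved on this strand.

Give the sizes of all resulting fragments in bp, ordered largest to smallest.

BamHI sites (GGATCC) start at positions 94, 106, 142.
BamHI cuts after the first base of each site, so after positions 94, 106, 142.
SalI sites (GTCGAC) start at positions 85, 198, 214.
SalI cuts after the first base of each site, so after positions 85, 198, 214.
Combined cut positions: 85, 94, 106, 142, 198, 214.
Linear molecule, 6 cuts → 7 fragments:
  1–85 → 85 bp
  86–94 → 9 bp
  95–106 → 12 bp
  107–142 → 36 bp
  143–198 → 56 bp
  199–214 → 16 bp
  215–251 → 37 bp
Sorted largest to smallest: 85, 56, 37, 36, 16, 12, 9 bp.

85, 56, 37, 36, 16, 12, 9 bp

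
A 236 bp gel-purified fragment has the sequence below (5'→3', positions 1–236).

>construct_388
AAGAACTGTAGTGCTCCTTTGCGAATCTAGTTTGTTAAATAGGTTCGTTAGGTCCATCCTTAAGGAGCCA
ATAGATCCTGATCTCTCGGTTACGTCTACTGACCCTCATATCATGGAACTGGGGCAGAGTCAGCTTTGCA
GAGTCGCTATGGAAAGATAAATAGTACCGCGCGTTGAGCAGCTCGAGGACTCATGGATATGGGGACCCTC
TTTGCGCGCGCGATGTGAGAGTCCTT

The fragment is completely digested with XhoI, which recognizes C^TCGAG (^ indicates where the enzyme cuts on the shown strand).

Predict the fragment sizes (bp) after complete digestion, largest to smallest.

182, 54 bp

The XhoI site (CTCGAG) starts at position 182.
XhoI cuts after the first base of each site, so after position 182.
Linear molecule, 1 cut → 2 fragments:
  1–182 → 182 bp
  183–236 → 54 bp
Sorted largest to smallest: 182, 54 bp.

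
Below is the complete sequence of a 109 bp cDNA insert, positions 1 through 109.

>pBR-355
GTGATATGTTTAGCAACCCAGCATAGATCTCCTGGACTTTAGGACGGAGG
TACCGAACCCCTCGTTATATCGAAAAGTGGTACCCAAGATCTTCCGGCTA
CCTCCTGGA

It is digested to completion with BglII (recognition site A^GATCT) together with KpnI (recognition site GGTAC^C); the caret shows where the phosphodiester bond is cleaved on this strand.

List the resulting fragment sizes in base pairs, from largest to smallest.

BglII sites (AGATCT) start at positions 25, 87.
BglII cuts after the first base of each site, so after positions 25, 87.
KpnI sites (GGTACC) start at positions 49, 79.
KpnI cuts after base 5 of each site (before the last base), so after positions 53, 83.
Combined cut positions: 25, 53, 83, 87.
Linear molecule, 4 cuts → 5 fragments:
  1–25 → 25 bp
  26–53 → 28 bp
  54–83 → 30 bp
  84–87 → 4 bp
  88–109 → 22 bp
Sorted largest to smallest: 30, 28, 25, 22, 4 bp.

30, 28, 25, 22, 4 bp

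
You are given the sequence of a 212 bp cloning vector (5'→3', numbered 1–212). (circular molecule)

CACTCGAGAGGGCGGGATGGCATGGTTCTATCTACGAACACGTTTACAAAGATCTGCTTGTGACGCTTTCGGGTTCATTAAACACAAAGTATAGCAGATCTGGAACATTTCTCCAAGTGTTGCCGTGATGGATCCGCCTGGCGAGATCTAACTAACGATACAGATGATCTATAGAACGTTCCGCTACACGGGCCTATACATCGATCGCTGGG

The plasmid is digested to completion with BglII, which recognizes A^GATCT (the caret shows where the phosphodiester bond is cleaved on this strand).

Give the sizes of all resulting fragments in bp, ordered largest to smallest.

BglII sites (AGATCT) start at positions 50, 96, 144.
BglII cuts after the first base of each site, so after positions 50, 96, 144.
Circular molecule, 3 cuts → 3 fragments:
  51–96 → 46 bp
  97–144 → 48 bp
  145–212 then 1–50 → 68 + 50 = 118 bp
Sorted largest to smallest: 118, 48, 46 bp.

118, 48, 46 bp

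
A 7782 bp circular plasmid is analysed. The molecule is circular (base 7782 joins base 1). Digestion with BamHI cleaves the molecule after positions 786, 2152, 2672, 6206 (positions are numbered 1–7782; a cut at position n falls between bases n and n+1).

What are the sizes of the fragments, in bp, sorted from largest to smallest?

Circular molecule, 4 cuts → 4 fragments:
  2152 − 786 = 1366 bp
  2672 − 2152 = 520 bp
  6206 − 2672 = 3534 bp
  wrap: 7782 − 6206 + 786 = 2362 bp
Sorted largest to smallest: 3534, 2362, 1366, 520 bp.

3534, 2362, 1366, 520 bp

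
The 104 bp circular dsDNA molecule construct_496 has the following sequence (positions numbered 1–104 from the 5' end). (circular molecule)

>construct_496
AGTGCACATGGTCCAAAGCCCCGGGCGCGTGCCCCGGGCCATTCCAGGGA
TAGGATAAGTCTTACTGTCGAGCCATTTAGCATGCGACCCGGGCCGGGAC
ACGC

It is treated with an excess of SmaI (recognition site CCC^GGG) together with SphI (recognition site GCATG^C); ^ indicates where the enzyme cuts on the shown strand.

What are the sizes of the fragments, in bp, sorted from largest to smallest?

49, 36, 13, 6 bp

SmaI sites (CCCGGG) start at positions 20, 33, 88.
SmaI cuts after base 3 of each site, so after positions 22, 35, 90.
The SphI site (GCATGC) starts at position 80.
SphI cuts after base 5 of each site (before the last base), so after position 84.
Combined cut positions: 22, 35, 84, 90.
Circular molecule, 4 cuts → 4 fragments:
  23–35 → 13 bp
  36–84 → 49 bp
  85–90 → 6 bp
  91–104 then 1–22 → 14 + 22 = 36 bp
Sorted largest to smallest: 49, 36, 13, 6 bp.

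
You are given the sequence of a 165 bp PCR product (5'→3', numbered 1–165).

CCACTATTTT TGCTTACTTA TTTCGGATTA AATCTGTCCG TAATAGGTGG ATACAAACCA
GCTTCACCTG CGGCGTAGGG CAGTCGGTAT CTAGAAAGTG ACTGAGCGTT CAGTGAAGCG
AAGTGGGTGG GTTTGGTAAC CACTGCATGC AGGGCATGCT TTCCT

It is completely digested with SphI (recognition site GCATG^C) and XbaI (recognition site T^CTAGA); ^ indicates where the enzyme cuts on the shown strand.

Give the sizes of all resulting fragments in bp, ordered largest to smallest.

90, 59, 9, 7 bp

SphI sites (GCATGC) start at positions 145, 154.
SphI cuts after base 5 of each site (before the last base), so after positions 149, 158.
The XbaI site (TCTAGA) starts at position 90.
XbaI cuts after the first base of each site, so after position 90.
Combined cut positions: 90, 149, 158.
Linear molecule, 3 cuts → 4 fragments:
  1–90 → 90 bp
  91–149 → 59 bp
  150–158 → 9 bp
  159–165 → 7 bp
Sorted largest to smallest: 90, 59, 9, 7 bp.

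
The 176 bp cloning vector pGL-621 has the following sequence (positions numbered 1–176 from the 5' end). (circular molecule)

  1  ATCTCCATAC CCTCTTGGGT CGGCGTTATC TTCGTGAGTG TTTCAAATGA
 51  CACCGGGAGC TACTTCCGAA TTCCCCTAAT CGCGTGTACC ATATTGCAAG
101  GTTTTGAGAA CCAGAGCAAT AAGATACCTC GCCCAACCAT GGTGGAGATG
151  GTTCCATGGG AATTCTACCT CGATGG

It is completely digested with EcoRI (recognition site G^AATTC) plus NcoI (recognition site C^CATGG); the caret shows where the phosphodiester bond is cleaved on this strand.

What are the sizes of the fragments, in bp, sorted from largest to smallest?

84, 69, 17, 6 bp

EcoRI sites (GAATTC) start at positions 68, 160.
EcoRI cuts after the first base of each site, so after positions 68, 160.
NcoI sites (CCATGG) start at positions 137, 154.
NcoI cuts after the first base of each site, so after positions 137, 154.
Combined cut positions: 68, 137, 154, 160.
Circular molecule, 4 cuts → 4 fragments:
  69–137 → 69 bp
  138–154 → 17 bp
  155–160 → 6 bp
  161–176 then 1–68 → 16 + 68 = 84 bp
Sorted largest to smallest: 84, 69, 17, 6 bp.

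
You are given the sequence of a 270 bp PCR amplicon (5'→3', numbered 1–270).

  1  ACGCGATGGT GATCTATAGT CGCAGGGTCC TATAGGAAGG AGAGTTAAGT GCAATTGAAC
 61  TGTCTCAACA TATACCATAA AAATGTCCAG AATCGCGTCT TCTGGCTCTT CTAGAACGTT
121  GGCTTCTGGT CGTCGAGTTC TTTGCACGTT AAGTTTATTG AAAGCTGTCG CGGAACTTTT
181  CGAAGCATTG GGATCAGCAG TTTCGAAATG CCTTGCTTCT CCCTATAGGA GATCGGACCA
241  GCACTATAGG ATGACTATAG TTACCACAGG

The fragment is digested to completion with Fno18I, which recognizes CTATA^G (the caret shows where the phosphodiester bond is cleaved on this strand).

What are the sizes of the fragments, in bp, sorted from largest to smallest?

Fno18I sites (CTATAG) start at positions 14, 30, 223, 244, 255.
Fno18I cuts after base 5 of each site (before the last base), so after positions 18, 34, 227, 248, 259.
Linear molecule, 5 cuts → 6 fragments:
  1–18 → 18 bp
  19–34 → 16 bp
  35–227 → 193 bp
  228–248 → 21 bp
  249–259 → 11 bp
  260–270 → 11 bp
Sorted largest to smallest: 193, 21, 18, 16, 11, 11 bp.

193, 21, 18, 16, 11, 11 bp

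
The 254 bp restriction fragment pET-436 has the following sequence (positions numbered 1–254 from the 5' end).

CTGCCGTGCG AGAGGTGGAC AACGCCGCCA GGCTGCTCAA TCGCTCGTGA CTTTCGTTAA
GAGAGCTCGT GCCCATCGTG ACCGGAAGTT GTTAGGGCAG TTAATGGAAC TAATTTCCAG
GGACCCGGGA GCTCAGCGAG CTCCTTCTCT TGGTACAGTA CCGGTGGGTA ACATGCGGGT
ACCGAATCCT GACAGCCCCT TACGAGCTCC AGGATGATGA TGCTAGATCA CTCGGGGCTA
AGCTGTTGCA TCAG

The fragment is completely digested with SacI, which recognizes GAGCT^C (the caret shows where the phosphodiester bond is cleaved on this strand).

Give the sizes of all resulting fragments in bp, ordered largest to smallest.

67, 66, 66, 46, 9 bp

SacI sites (GAGCTC) start at positions 63, 129, 138, 204.
SacI cuts after base 5 of each site (before the last base), so after positions 67, 133, 142, 208.
Linear molecule, 4 cuts → 5 fragments:
  1–67 → 67 bp
  68–133 → 66 bp
  134–142 → 9 bp
  143–208 → 66 bp
  209–254 → 46 bp
Sorted largest to smallest: 67, 66, 66, 46, 9 bp.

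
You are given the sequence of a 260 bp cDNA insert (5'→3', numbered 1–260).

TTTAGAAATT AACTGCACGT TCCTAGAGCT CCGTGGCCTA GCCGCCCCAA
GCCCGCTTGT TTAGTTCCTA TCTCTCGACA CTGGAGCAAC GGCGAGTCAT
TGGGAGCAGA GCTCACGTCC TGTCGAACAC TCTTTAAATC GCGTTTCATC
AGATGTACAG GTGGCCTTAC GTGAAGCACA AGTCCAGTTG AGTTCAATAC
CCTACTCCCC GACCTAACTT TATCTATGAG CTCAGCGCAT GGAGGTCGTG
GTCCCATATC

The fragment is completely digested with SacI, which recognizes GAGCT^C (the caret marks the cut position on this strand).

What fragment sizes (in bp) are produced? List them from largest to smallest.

SacI sites (GAGCTC) start at positions 26, 109, 228.
SacI cuts after base 5 of each site (before the last base), so after positions 30, 113, 232.
Linear molecule, 3 cuts → 4 fragments:
  1–30 → 30 bp
  31–113 → 83 bp
  114–232 → 119 bp
  233–260 → 28 bp
Sorted largest to smallest: 119, 83, 30, 28 bp.

119, 83, 30, 28 bp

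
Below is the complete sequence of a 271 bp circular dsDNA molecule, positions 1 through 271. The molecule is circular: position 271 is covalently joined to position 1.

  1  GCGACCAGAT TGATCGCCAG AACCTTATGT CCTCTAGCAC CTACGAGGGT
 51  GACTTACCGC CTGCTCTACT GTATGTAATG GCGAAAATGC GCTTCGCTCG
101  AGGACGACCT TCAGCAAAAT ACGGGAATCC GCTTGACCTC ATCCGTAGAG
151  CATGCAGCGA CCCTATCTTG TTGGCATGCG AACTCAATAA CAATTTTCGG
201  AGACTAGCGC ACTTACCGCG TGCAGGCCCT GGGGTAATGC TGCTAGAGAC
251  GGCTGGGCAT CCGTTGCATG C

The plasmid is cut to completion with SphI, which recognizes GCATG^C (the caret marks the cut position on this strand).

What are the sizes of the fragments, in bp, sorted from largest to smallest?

SphI sites (GCATGC) start at positions 150, 174, 266.
SphI cuts after base 5 of each site (before the last base), so after positions 154, 178, 270.
Circular molecule, 3 cuts → 3 fragments:
  155–178 → 24 bp
  179–270 → 92 bp
  271–271 then 1–154 → 1 + 154 = 155 bp
Sorted largest to smallest: 155, 92, 24 bp.

155, 92, 24 bp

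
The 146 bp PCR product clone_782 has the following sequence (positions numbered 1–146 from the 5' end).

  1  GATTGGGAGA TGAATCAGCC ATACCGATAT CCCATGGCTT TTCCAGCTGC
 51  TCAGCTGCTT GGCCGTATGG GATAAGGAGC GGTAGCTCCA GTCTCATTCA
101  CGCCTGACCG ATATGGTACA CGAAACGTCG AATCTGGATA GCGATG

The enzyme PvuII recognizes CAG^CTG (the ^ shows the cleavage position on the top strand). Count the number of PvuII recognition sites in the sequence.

2

CAGCTG occurs starting at positions 44, 52.
PvuII cuts at 2 sites.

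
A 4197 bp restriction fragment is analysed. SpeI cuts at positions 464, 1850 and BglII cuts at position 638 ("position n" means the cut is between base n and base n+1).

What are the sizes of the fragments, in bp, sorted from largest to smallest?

Combined cut positions (sorted): 464, 638, 1850.
Linear molecule, 3 cuts → 4 fragments:
  464 − 0 = 464 bp
  638 − 464 = 174 bp
  1850 − 638 = 1212 bp
  4197 − 1850 = 2347 bp
Sorted largest to smallest: 2347, 1212, 464, 174 bp.

2347, 1212, 464, 174 bp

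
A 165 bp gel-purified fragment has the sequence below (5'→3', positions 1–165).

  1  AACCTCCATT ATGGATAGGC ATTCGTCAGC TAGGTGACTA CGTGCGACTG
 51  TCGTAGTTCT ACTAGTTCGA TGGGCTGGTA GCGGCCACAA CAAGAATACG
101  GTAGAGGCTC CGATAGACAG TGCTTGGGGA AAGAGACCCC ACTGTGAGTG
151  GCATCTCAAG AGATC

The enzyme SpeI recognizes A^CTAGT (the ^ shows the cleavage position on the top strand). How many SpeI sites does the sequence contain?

ACTAGT occurs starting at position 61.
SpeI cuts at 1 site.

1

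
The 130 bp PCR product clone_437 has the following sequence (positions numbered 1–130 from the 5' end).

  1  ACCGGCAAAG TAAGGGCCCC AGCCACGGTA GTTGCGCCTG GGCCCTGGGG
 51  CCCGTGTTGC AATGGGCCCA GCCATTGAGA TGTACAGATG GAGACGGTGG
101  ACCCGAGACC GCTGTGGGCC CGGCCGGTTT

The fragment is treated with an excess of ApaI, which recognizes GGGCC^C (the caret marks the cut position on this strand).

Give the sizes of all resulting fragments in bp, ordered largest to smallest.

52, 26, 18, 16, 10, 8 bp

ApaI sites (GGGCCC) start at positions 14, 40, 48, 64, 116.
ApaI cuts after base 5 of each site (before the last base), so after positions 18, 44, 52, 68, 120.
Linear molecule, 5 cuts → 6 fragments:
  1–18 → 18 bp
  19–44 → 26 bp
  45–52 → 8 bp
  53–68 → 16 bp
  69–120 → 52 bp
  121–130 → 10 bp
Sorted largest to smallest: 52, 26, 18, 16, 10, 8 bp.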